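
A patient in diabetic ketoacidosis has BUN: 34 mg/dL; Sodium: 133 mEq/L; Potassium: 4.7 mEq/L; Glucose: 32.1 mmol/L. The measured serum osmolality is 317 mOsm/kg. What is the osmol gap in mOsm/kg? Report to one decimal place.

Calculated osmolality = 2·Na + glucose + BUN/2.8
= 2·133 + 32.1 + 34/2.8
= 266 + 32.10 + 12.14
= 310.24 mOsm/kg ≈ 310.2 mOsm/kg
Osmolar gap = measured − calculated = 317 − 310.2 = 6.8 mOsm/kg

6.8 mOsm/kg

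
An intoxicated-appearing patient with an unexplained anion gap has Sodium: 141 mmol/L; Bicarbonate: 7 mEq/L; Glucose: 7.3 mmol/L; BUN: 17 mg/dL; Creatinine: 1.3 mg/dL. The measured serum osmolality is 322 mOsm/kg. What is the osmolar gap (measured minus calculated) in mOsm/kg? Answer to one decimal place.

26.6 mOsm/kg

Calculated osmolality = 2·Na + glucose + BUN/2.8
= 2·141 + 7.3 + 17/2.8
= 282 + 7.30 + 6.07
= 295.37 mOsm/kg ≈ 295.4 mOsm/kg
Osmolar gap = measured − calculated = 322 − 295.4 = 26.6 mOsm/kg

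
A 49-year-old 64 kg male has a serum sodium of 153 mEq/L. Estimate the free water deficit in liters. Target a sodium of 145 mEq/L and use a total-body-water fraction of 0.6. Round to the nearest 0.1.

2.1 L

TBW = 0.6 · 64 = 38.4 L
Free water deficit = TBW · (Na/145 − 1)
= 38.4 · (153/145 − 1)
= 38.4 · 0.0552
= 2.12 L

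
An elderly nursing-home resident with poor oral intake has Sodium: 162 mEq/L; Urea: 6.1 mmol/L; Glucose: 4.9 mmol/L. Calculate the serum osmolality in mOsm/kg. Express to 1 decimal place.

Calculated osmolality = 2·Na + glucose + urea
= 2·162 + 4.9 + 6.1
= 324 + 4.90 + 6.10
= 335 mOsm/kg

335.0 mOsm/kg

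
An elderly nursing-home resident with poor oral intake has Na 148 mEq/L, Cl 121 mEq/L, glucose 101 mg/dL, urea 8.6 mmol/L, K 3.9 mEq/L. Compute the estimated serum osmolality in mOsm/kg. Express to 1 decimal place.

310.2 mOsm/kg

Calculated osmolality = 2·Na + glucose/18 + urea
= 2·148 + 101/18 + 8.6
= 296 + 5.61 + 8.60
= 310.21 mOsm/kg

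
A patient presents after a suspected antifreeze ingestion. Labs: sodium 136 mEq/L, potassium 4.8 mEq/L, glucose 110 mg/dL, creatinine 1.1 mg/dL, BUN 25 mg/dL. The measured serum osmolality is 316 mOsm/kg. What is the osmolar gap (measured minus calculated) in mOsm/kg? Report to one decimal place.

Calculated osmolality = 2·Na + glucose/18 + BUN/2.8
= 2·136 + 110/18 + 25/2.8
= 272 + 6.11 + 8.93
= 287.04 mOsm/kg ≈ 287.0 mOsm/kg
Osmolar gap = measured − calculated = 316 − 287.0 = 29.0 mOsm/kg

29.0 mOsm/kg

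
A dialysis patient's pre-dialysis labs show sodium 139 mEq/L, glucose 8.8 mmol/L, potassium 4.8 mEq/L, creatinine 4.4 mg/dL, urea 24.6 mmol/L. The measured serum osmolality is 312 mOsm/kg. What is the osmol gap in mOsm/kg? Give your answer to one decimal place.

Calculated osmolality = 2·Na + glucose + urea
= 2·139 + 8.8 + 24.6
= 278 + 8.80 + 24.60
= 311.4 mOsm/kg ≈ 311.4 mOsm/kg
Osmolar gap = measured − calculated = 312 − 311.4 = 0.6 mOsm/kg

0.6 mOsm/kg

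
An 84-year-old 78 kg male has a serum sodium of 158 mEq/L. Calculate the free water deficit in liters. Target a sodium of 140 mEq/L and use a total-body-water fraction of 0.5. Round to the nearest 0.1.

TBW = 0.5 · 78 = 39 L
Free water deficit = TBW · (Na/140 − 1)
= 39 · (158/140 − 1)
= 39 · 0.1286
= 5.02 L

5.0 L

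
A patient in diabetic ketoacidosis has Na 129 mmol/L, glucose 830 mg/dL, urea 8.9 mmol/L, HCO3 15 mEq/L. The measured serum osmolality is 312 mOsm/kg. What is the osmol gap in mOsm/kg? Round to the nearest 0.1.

Calculated osmolality = 2·Na + glucose/18 + urea
= 2·129 + 830/18 + 8.9
= 258 + 46.11 + 8.90
= 313.01 mOsm/kg ≈ 313.0 mOsm/kg
Osmolar gap = measured − calculated = 312 − 313.0 = -1.0 mOsm/kg

-1.0 mOsm/kg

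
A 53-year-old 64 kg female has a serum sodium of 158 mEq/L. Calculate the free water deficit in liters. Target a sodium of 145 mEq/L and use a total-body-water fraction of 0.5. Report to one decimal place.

TBW = 0.5 · 64 = 32 L
Free water deficit = TBW · (Na/145 − 1)
= 32 · (158/145 − 1)
= 32 · 0.0897
= 2.87 L

2.9 L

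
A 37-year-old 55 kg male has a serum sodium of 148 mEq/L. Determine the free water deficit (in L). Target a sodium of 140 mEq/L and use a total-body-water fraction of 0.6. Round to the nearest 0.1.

TBW = 0.6 · 55 = 33 L
Free water deficit = TBW · (Na/140 − 1)
= 33 · (148/140 − 1)
= 33 · 0.0571
= 1.88 L

1.9 L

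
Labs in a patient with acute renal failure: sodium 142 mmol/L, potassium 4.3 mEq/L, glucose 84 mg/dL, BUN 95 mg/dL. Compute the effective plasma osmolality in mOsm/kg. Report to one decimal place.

288.7 mOsm/kg

Effective osmolality excludes urea (freely permeant across cell membranes):
2·Na + glucose/18
= 2·142 + 84/18
= 284 + 4.67
= 288.67 mOsm/kg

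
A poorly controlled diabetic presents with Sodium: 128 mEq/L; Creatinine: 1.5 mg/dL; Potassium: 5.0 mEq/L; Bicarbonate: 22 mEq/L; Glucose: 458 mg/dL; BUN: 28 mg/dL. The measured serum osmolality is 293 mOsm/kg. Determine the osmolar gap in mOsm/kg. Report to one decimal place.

Calculated osmolality = 2·Na + glucose/18 + BUN/2.8
= 2·128 + 458/18 + 28/2.8
= 256 + 25.44 + 10
= 291.44 mOsm/kg ≈ 291.4 mOsm/kg
Osmolar gap = measured − calculated = 293 − 291.4 = 1.6 mOsm/kg

1.6 mOsm/kg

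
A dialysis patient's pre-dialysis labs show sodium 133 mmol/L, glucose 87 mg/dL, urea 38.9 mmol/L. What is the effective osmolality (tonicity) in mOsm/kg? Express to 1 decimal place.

270.8 mOsm/kg

Effective osmolality excludes urea (freely permeant across cell membranes):
2·Na + glucose/18
= 2·133 + 87/18
= 266 + 4.83
= 270.83 mOsm/kg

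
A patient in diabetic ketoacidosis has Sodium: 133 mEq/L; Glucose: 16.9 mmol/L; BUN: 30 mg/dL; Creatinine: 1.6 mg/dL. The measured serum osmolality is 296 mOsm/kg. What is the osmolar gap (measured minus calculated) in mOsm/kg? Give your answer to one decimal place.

2.4 mOsm/kg

Calculated osmolality = 2·Na + glucose + BUN/2.8
= 2·133 + 16.9 + 30/2.8
= 266 + 16.90 + 10.71
= 293.61 mOsm/kg ≈ 293.6 mOsm/kg
Osmolar gap = measured − calculated = 296 − 293.6 = 2.4 mOsm/kg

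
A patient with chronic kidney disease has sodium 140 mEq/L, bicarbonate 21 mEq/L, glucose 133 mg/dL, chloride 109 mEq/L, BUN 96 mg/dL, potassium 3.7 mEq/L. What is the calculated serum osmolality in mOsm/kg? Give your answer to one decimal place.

Calculated osmolality = 2·Na + glucose/18 + BUN/2.8
= 2·140 + 133/18 + 96/2.8
= 280 + 7.39 + 34.29
= 321.68 mOsm/kg

321.7 mOsm/kg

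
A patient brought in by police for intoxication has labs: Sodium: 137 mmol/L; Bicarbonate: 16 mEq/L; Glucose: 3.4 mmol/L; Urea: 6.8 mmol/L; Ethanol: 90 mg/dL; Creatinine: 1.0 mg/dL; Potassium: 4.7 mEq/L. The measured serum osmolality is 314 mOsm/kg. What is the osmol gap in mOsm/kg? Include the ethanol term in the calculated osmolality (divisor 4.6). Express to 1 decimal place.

10.2 mOsm/kg

Calculated osmolality = 2·Na + glucose + urea + ethanol/4.6
= 2·137 + 3.4 + 6.8 + 90/4.6
= 274 + 3.40 + 6.80 + 19.57
= 303.77 mOsm/kg ≈ 303.8 mOsm/kg
Osmolar gap = measured − calculated = 314 − 303.8 = 10.2 mOsm/kg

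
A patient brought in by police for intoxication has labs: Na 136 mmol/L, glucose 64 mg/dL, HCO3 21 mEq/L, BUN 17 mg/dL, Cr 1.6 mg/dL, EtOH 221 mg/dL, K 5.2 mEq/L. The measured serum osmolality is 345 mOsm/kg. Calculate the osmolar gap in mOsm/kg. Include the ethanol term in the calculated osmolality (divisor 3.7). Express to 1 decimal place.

3.6 mOsm/kg

Calculated osmolality = 2·Na + glucose/18 + BUN/2.8 + ethanol/3.7
= 2·136 + 64/18 + 17/2.8 + 221/3.7
= 272 + 3.56 + 6.07 + 59.73
= 341.36 mOsm/kg ≈ 341.4 mOsm/kg
Osmolar gap = measured − calculated = 345 − 341.4 = 3.6 mOsm/kg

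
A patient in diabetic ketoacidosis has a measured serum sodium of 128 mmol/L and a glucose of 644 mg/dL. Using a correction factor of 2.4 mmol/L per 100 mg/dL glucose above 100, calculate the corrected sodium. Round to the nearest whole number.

141 mmol/L

Corrected Na = measured Na + 2.4 · (glucose − 100)/100
= 128 + 2.4 · (644 − 100)/100
= 128 + 13.1
= 141.1 mmol/L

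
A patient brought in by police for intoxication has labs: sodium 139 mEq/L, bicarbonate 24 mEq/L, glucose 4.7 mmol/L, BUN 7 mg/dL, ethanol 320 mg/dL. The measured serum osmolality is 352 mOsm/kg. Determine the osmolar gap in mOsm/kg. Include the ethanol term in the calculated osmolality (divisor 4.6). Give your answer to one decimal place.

Calculated osmolality = 2·Na + glucose + BUN/2.8 + ethanol/4.6
= 2·139 + 4.7 + 7/2.8 + 320/4.6
= 278 + 4.70 + 2.50 + 69.57
= 354.77 mOsm/kg ≈ 354.8 mOsm/kg
Osmolar gap = measured − calculated = 352 − 354.8 = -2.8 mOsm/kg

-2.8 mOsm/kg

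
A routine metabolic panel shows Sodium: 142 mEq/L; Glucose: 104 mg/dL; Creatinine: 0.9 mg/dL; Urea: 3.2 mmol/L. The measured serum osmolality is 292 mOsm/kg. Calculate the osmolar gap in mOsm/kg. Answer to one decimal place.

Calculated osmolality = 2·Na + glucose/18 + urea
= 2·142 + 104/18 + 3.2
= 284 + 5.78 + 3.20
= 292.98 mOsm/kg ≈ 293.0 mOsm/kg
Osmolar gap = measured − calculated = 292 − 293.0 = -1.0 mOsm/kg

-1.0 mOsm/kg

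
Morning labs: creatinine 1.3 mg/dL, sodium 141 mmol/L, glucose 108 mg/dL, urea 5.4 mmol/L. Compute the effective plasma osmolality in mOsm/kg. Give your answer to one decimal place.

Effective osmolality excludes urea (freely permeant across cell membranes):
2·Na + glucose/18
= 2·141 + 108/18
= 282 + 6
= 288 mOsm/kg

288.0 mOsm/kg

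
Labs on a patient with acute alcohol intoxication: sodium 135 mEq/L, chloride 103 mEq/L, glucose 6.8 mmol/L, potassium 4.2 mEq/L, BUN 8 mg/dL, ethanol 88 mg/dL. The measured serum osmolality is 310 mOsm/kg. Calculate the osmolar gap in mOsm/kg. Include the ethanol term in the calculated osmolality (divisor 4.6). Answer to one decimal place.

11.2 mOsm/kg

Calculated osmolality = 2·Na + glucose + BUN/2.8 + ethanol/4.6
= 2·135 + 6.8 + 8/2.8 + 88/4.6
= 270 + 6.80 + 2.86 + 19.13
= 298.79 mOsm/kg ≈ 298.8 mOsm/kg
Osmolar gap = measured − calculated = 310 − 298.8 = 11.2 mOsm/kg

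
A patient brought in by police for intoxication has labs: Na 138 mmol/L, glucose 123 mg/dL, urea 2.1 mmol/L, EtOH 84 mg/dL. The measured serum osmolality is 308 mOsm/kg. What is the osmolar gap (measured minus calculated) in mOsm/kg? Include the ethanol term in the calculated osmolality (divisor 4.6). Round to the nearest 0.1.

Calculated osmolality = 2·Na + glucose/18 + urea + ethanol/4.6
= 2·138 + 123/18 + 2.1 + 84/4.6
= 276 + 6.83 + 2.10 + 18.26
= 303.19 mOsm/kg ≈ 303.2 mOsm/kg
Osmolar gap = measured − calculated = 308 − 303.2 = 4.8 mOsm/kg

4.8 mOsm/kg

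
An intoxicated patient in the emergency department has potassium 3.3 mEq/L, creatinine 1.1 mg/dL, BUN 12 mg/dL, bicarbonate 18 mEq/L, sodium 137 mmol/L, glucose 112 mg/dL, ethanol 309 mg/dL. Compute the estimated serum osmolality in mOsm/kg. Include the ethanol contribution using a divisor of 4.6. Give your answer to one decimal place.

351.7 mOsm/kg

Calculated osmolality = 2·Na + glucose/18 + BUN/2.8 + ethanol/4.6
= 2·137 + 112/18 + 12/2.8 + 309/4.6
= 274 + 6.22 + 4.29 + 67.17
= 351.68 mOsm/kg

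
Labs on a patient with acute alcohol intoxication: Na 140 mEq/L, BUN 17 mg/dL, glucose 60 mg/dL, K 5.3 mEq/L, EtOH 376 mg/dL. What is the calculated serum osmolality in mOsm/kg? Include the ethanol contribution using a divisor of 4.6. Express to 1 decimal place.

371.1 mOsm/kg

Calculated osmolality = 2·Na + glucose/18 + BUN/2.8 + ethanol/4.6
= 2·140 + 60/18 + 17/2.8 + 376/4.6
= 280 + 3.33 + 6.07 + 81.74
= 371.14 mOsm/kg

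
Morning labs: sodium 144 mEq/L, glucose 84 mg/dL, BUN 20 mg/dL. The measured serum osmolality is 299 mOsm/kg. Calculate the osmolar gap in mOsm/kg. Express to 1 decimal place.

Calculated osmolality = 2·Na + glucose/18 + BUN/2.8
= 2·144 + 84/18 + 20/2.8
= 288 + 4.67 + 7.14
= 299.81 mOsm/kg ≈ 299.8 mOsm/kg
Osmolar gap = measured − calculated = 299 − 299.8 = -0.8 mOsm/kg

-0.8 mOsm/kg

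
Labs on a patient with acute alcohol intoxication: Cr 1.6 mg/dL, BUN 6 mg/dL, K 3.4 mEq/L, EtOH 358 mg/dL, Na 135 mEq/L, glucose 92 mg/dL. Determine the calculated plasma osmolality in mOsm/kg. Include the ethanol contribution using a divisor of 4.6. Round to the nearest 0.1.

355.1 mOsm/kg

Calculated osmolality = 2·Na + glucose/18 + BUN/2.8 + ethanol/4.6
= 2·135 + 92/18 + 6/2.8 + 358/4.6
= 270 + 5.11 + 2.14 + 77.83
= 355.08 mOsm/kg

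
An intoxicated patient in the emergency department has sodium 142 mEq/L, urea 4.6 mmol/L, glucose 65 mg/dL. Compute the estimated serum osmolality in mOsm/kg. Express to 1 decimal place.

Calculated osmolality = 2·Na + glucose/18 + urea
= 2·142 + 65/18 + 4.6
= 284 + 3.61 + 4.60
= 292.21 mOsm/kg

292.2 mOsm/kg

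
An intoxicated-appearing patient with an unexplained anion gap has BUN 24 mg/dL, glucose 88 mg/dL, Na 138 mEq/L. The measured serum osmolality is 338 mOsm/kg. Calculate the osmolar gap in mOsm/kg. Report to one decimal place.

Calculated osmolality = 2·Na + glucose/18 + BUN/2.8
= 2·138 + 88/18 + 24/2.8
= 276 + 4.89 + 8.57
= 289.46 mOsm/kg ≈ 289.5 mOsm/kg
Osmolar gap = measured − calculated = 338 − 289.5 = 48.5 mOsm/kg

48.5 mOsm/kg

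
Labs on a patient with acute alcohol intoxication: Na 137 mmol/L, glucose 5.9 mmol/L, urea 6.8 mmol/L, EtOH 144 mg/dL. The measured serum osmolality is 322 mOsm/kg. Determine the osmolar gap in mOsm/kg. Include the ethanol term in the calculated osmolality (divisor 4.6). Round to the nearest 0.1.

Calculated osmolality = 2·Na + glucose + urea + ethanol/4.6
= 2·137 + 5.9 + 6.8 + 144/4.6
= 274 + 5.90 + 6.80 + 31.30
= 318 mOsm/kg ≈ 318.0 mOsm/kg
Osmolar gap = measured − calculated = 322 − 318.0 = 4.0 mOsm/kg

4.0 mOsm/kg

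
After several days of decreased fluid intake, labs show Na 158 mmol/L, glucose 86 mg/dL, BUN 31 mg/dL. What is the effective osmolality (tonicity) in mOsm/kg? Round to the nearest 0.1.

Effective osmolality excludes urea (freely permeant across cell membranes):
2·Na + glucose/18
= 2·158 + 86/18
= 316 + 4.78
= 320.78 mOsm/kg

320.8 mOsm/kg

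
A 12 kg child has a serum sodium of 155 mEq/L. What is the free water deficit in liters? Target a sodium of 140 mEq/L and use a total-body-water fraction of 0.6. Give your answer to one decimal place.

TBW = 0.6 · 12 = 7.2 L
Free water deficit = TBW · (Na/140 − 1)
= 7.2 · (155/140 − 1)
= 7.2 · 0.1071
= 0.77 L

0.8 L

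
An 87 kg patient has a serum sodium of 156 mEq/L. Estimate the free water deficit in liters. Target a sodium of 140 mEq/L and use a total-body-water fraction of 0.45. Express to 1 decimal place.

4.5 L

TBW = 0.45 · 87 = 39.15 L
Free water deficit = TBW · (Na/140 − 1)
= 39.15 · (156/140 − 1)
= 39.15 · 0.1143
= 4.47 L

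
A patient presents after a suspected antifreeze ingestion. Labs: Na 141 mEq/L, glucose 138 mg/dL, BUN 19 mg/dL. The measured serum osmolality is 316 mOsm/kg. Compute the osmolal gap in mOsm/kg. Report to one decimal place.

19.5 mOsm/kg

Calculated osmolality = 2·Na + glucose/18 + BUN/2.8
= 2·141 + 138/18 + 19/2.8
= 282 + 7.67 + 6.79
= 296.46 mOsm/kg ≈ 296.5 mOsm/kg
Osmolar gap = measured − calculated = 316 − 296.5 = 19.5 mOsm/kg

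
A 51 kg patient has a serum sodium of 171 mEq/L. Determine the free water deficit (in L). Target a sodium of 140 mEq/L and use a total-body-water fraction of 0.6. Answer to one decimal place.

TBW = 0.6 · 51 = 30.6 L
Free water deficit = TBW · (Na/140 − 1)
= 30.6 · (171/140 − 1)
= 30.6 · 0.2214
= 6.77 L

6.8 L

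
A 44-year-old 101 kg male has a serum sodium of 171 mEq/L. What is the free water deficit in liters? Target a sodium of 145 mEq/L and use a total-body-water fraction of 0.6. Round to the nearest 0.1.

10.9 L

TBW = 0.6 · 101 = 60.6 L
Free water deficit = TBW · (Na/145 − 1)
= 60.6 · (171/145 − 1)
= 60.6 · 0.1793
= 10.87 L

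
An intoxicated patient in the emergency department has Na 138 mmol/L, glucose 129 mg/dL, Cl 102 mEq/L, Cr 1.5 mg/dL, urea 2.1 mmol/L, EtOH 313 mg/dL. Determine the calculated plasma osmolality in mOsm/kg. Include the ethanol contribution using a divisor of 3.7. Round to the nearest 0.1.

369.9 mOsm/kg

Calculated osmolality = 2·Na + glucose/18 + urea + ethanol/3.7
= 2·138 + 129/18 + 2.1 + 313/3.7
= 276 + 7.17 + 2.10 + 84.59
= 369.86 mOsm/kg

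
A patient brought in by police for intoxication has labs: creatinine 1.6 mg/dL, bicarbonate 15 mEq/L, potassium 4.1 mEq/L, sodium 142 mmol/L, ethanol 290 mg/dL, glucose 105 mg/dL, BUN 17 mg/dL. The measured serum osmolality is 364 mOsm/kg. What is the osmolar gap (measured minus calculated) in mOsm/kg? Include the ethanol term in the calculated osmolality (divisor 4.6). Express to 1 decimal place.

5.1 mOsm/kg

Calculated osmolality = 2·Na + glucose/18 + BUN/2.8 + ethanol/4.6
= 2·142 + 105/18 + 17/2.8 + 290/4.6
= 284 + 5.83 + 6.07 + 63.04
= 358.94 mOsm/kg ≈ 358.9 mOsm/kg
Osmolar gap = measured − calculated = 364 − 358.9 = 5.1 mOsm/kg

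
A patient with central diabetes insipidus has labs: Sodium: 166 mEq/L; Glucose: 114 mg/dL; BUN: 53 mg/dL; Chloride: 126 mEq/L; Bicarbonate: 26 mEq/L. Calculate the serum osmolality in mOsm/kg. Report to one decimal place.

357.3 mOsm/kg

Calculated osmolality = 2·Na + glucose/18 + BUN/2.8
= 2·166 + 114/18 + 53/2.8
= 332 + 6.33 + 18.93
= 357.26 mOsm/kg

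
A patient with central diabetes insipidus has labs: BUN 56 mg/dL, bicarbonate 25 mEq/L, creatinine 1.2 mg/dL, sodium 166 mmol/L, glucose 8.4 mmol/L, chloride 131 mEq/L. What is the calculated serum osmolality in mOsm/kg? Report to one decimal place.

360.4 mOsm/kg

Calculated osmolality = 2·Na + glucose + BUN/2.8
= 2·166 + 8.4 + 56/2.8
= 332 + 8.40 + 20
= 360.4 mOsm/kg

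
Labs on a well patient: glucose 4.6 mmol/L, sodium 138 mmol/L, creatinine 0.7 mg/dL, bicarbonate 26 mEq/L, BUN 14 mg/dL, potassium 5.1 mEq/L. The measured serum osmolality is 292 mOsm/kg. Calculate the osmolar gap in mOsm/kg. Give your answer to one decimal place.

Calculated osmolality = 2·Na + glucose + BUN/2.8
= 2·138 + 4.6 + 14/2.8
= 276 + 4.60 + 5
= 285.6 mOsm/kg ≈ 285.6 mOsm/kg
Osmolar gap = measured − calculated = 292 − 285.6 = 6.4 mOsm/kg

6.4 mOsm/kg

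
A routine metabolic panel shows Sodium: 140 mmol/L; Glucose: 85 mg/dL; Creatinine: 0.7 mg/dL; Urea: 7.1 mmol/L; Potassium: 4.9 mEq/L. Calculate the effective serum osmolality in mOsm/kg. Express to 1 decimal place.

284.7 mOsm/kg

Effective osmolality excludes urea (freely permeant across cell membranes):
2·Na + glucose/18
= 2·140 + 85/18
= 280 + 4.72
= 284.72 mOsm/kg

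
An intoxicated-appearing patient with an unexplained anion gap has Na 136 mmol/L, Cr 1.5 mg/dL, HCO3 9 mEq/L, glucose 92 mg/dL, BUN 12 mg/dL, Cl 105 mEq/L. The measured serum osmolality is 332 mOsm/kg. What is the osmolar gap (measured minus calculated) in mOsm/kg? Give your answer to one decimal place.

50.6 mOsm/kg

Calculated osmolality = 2·Na + glucose/18 + BUN/2.8
= 2·136 + 92/18 + 12/2.8
= 272 + 5.11 + 4.29
= 281.4 mOsm/kg ≈ 281.4 mOsm/kg
Osmolar gap = measured − calculated = 332 − 281.4 = 50.6 mOsm/kg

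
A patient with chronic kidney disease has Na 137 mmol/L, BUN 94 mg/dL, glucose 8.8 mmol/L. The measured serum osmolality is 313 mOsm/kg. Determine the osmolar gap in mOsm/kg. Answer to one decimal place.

-3.4 mOsm/kg

Calculated osmolality = 2·Na + glucose + BUN/2.8
= 2·137 + 8.8 + 94/2.8
= 274 + 8.80 + 33.57
= 316.37 mOsm/kg ≈ 316.4 mOsm/kg
Osmolar gap = measured − calculated = 313 − 316.4 = -3.4 mOsm/kg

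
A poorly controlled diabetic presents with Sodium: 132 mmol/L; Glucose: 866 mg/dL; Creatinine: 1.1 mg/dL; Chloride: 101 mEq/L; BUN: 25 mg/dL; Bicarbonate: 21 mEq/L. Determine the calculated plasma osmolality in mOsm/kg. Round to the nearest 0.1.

Calculated osmolality = 2·Na + glucose/18 + BUN/2.8
= 2·132 + 866/18 + 25/2.8
= 264 + 48.11 + 8.93
= 321.04 mOsm/kg

321.0 mOsm/kg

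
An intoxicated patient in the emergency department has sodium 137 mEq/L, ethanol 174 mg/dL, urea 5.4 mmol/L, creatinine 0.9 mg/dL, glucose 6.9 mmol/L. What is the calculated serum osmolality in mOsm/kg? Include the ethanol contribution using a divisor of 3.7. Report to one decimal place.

Calculated osmolality = 2·Na + glucose + urea + ethanol/3.7
= 2·137 + 6.9 + 5.4 + 174/3.7
= 274 + 6.90 + 5.40 + 47.03
= 333.33 mOsm/kg

333.3 mOsm/kg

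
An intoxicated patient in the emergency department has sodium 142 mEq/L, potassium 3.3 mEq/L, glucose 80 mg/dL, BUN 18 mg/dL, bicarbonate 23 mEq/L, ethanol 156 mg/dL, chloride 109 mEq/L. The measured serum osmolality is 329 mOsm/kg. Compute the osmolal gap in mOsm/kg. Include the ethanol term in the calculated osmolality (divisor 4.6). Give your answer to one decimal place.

0.2 mOsm/kg

Calculated osmolality = 2·Na + glucose/18 + BUN/2.8 + ethanol/4.6
= 2·142 + 80/18 + 18/2.8 + 156/4.6
= 284 + 4.44 + 6.43 + 33.91
= 328.78 mOsm/kg ≈ 328.8 mOsm/kg
Osmolar gap = measured − calculated = 329 − 328.8 = 0.2 mOsm/kg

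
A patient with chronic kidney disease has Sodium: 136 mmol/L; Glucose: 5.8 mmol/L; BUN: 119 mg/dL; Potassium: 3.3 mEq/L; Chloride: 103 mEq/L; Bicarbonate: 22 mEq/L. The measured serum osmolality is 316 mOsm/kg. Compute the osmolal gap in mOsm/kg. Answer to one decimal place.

Calculated osmolality = 2·Na + glucose + BUN/2.8
= 2·136 + 5.8 + 119/2.8
= 272 + 5.80 + 42.50
= 320.3 mOsm/kg ≈ 320.3 mOsm/kg
Osmolar gap = measured − calculated = 316 − 320.3 = -4.3 mOsm/kg

-4.3 mOsm/kg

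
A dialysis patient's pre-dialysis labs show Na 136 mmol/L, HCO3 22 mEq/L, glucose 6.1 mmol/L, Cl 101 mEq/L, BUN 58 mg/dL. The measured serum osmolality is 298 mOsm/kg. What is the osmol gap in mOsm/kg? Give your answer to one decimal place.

Calculated osmolality = 2·Na + glucose + BUN/2.8
= 2·136 + 6.1 + 58/2.8
= 272 + 6.10 + 20.71
= 298.81 mOsm/kg ≈ 298.8 mOsm/kg
Osmolar gap = measured − calculated = 298 − 298.8 = -0.8 mOsm/kg

-0.8 mOsm/kg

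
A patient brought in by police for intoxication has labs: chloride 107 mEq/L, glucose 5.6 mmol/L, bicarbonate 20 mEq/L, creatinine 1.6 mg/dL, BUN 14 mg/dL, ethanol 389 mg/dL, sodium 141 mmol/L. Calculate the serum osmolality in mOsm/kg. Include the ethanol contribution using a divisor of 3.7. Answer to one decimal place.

397.7 mOsm/kg

Calculated osmolality = 2·Na + glucose + BUN/2.8 + ethanol/3.7
= 2·141 + 5.6 + 14/2.8 + 389/3.7
= 282 + 5.60 + 5 + 105.14
= 397.74 mOsm/kg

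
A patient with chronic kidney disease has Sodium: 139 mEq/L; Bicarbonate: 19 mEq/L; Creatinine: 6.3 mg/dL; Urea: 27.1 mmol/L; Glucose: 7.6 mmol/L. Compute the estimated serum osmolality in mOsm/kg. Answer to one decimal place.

312.7 mOsm/kg

Calculated osmolality = 2·Na + glucose + urea
= 2·139 + 7.6 + 27.1
= 278 + 7.60 + 27.10
= 312.7 mOsm/kg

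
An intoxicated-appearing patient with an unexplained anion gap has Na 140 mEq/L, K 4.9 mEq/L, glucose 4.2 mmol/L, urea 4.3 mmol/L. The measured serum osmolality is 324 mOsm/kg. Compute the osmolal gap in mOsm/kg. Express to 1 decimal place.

35.5 mOsm/kg

Calculated osmolality = 2·Na + glucose + urea
= 2·140 + 4.2 + 4.3
= 280 + 4.20 + 4.30
= 288.5 mOsm/kg ≈ 288.5 mOsm/kg
Osmolar gap = measured − calculated = 324 − 288.5 = 35.5 mOsm/kg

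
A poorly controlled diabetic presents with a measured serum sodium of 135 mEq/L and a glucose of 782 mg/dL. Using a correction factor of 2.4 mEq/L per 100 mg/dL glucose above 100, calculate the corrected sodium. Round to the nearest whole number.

151 mEq/L

Corrected Na = measured Na + 2.4 · (glucose − 100)/100
= 135 + 2.4 · (782 − 100)/100
= 135 + 16.4
= 151.4 mEq/L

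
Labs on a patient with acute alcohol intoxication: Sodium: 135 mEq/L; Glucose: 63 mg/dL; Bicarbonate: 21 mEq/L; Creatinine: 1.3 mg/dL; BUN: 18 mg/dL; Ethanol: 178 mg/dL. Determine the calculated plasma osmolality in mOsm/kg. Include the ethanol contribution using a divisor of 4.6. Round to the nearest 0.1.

318.6 mOsm/kg

Calculated osmolality = 2·Na + glucose/18 + BUN/2.8 + ethanol/4.6
= 2·135 + 63/18 + 18/2.8 + 178/4.6
= 270 + 3.50 + 6.43 + 38.70
= 318.63 mOsm/kg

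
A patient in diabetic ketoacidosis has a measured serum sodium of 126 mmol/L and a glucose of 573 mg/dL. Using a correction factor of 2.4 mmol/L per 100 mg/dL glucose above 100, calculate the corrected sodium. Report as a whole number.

137 mmol/L

Corrected Na = measured Na + 2.4 · (glucose − 100)/100
= 126 + 2.4 · (573 − 100)/100
= 126 + 11.4
= 137.4 mmol/L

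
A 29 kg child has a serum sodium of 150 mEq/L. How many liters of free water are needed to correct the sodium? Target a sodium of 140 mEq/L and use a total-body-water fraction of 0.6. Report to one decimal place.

1.2 L

TBW = 0.6 · 29 = 17.4 L
Free water deficit = TBW · (Na/140 − 1)
= 17.4 · (150/140 − 1)
= 17.4 · 0.0714
= 1.24 L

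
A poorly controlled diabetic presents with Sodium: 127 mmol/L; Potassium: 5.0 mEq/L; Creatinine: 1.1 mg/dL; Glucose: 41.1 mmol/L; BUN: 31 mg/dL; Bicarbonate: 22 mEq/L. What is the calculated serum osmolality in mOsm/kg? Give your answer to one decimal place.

306.2 mOsm/kg

Calculated osmolality = 2·Na + glucose + BUN/2.8
= 2·127 + 41.1 + 31/2.8
= 254 + 41.10 + 11.07
= 306.17 mOsm/kg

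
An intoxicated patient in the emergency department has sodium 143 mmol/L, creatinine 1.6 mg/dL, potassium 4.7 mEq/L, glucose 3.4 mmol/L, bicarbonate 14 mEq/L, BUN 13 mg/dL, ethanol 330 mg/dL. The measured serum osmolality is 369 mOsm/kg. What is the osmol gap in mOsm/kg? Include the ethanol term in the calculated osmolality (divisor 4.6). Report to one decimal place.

3.2 mOsm/kg

Calculated osmolality = 2·Na + glucose + BUN/2.8 + ethanol/4.6
= 2·143 + 3.4 + 13/2.8 + 330/4.6
= 286 + 3.40 + 4.64 + 71.74
= 365.78 mOsm/kg ≈ 365.8 mOsm/kg
Osmolar gap = measured − calculated = 369 − 365.8 = 3.2 mOsm/kg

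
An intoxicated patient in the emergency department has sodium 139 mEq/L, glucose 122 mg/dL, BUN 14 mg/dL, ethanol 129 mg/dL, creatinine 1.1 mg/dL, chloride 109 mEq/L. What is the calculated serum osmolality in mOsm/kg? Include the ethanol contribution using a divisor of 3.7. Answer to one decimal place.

324.6 mOsm/kg

Calculated osmolality = 2·Na + glucose/18 + BUN/2.8 + ethanol/3.7
= 2·139 + 122/18 + 14/2.8 + 129/3.7
= 278 + 6.78 + 5 + 34.86
= 324.64 mOsm/kg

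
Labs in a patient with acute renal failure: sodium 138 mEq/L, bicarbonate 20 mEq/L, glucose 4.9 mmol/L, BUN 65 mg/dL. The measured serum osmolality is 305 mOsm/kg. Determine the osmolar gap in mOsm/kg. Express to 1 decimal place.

0.9 mOsm/kg

Calculated osmolality = 2·Na + glucose + BUN/2.8
= 2·138 + 4.9 + 65/2.8
= 276 + 4.90 + 23.21
= 304.11 mOsm/kg ≈ 304.1 mOsm/kg
Osmolar gap = measured − calculated = 305 − 304.1 = 0.9 mOsm/kg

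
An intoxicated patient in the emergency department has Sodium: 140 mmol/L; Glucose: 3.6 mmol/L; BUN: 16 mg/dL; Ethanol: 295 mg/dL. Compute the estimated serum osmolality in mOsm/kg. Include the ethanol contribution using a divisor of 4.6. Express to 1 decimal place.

Calculated osmolality = 2·Na + glucose + BUN/2.8 + ethanol/4.6
= 2·140 + 3.6 + 16/2.8 + 295/4.6
= 280 + 3.60 + 5.71 + 64.13
= 353.44 mOsm/kg

353.4 mOsm/kg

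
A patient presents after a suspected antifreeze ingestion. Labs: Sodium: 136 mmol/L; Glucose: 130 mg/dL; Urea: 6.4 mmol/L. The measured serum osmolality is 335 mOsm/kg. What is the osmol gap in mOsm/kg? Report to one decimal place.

49.4 mOsm/kg

Calculated osmolality = 2·Na + glucose/18 + urea
= 2·136 + 130/18 + 6.4
= 272 + 7.22 + 6.40
= 285.62 mOsm/kg ≈ 285.6 mOsm/kg
Osmolar gap = measured − calculated = 335 − 285.6 = 49.4 mOsm/kg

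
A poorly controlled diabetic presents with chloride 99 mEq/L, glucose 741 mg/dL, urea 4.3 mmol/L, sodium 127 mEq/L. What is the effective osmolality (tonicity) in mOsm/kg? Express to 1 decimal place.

295.2 mOsm/kg

Effective osmolality excludes urea (freely permeant across cell membranes):
2·Na + glucose/18
= 2·127 + 741/18
= 254 + 41.17
= 295.17 mOsm/kg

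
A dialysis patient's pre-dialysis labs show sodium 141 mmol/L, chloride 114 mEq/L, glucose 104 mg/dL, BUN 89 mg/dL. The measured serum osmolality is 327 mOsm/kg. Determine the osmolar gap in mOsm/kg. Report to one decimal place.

Calculated osmolality = 2·Na + glucose/18 + BUN/2.8
= 2·141 + 104/18 + 89/2.8
= 282 + 5.78 + 31.79
= 319.57 mOsm/kg ≈ 319.6 mOsm/kg
Osmolar gap = measured − calculated = 327 − 319.6 = 7.4 mOsm/kg

7.4 mOsm/kg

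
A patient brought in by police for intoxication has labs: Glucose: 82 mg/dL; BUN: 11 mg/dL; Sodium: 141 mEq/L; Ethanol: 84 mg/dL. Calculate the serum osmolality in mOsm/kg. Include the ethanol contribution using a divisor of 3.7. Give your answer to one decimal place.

Calculated osmolality = 2·Na + glucose/18 + BUN/2.8 + ethanol/3.7
= 2·141 + 82/18 + 11/2.8 + 84/3.7
= 282 + 4.56 + 3.93 + 22.70
= 313.19 mOsm/kg

313.2 mOsm/kg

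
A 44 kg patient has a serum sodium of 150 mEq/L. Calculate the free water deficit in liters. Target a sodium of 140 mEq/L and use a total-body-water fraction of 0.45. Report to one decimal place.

1.4 L

TBW = 0.45 · 44 = 19.8 L
Free water deficit = TBW · (Na/140 − 1)
= 19.8 · (150/140 − 1)
= 19.8 · 0.0714
= 1.41 L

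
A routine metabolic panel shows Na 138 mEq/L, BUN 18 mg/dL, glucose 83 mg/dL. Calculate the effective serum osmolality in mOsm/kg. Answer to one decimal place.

280.6 mOsm/kg

Effective osmolality excludes urea (freely permeant across cell membranes):
2·Na + glucose/18
= 2·138 + 83/18
= 276 + 4.61
= 280.61 mOsm/kg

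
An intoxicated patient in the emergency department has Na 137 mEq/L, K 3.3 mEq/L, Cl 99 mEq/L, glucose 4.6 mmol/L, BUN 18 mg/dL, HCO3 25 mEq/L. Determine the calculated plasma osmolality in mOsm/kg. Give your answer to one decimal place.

Calculated osmolality = 2·Na + glucose + BUN/2.8
= 2·137 + 4.6 + 18/2.8
= 274 + 4.60 + 6.43
= 285.03 mOsm/kg

285.0 mOsm/kg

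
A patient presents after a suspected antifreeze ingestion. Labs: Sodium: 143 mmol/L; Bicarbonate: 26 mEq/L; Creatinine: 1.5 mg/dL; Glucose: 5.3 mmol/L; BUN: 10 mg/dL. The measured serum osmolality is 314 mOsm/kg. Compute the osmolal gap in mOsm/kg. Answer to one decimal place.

19.1 mOsm/kg

Calculated osmolality = 2·Na + glucose + BUN/2.8
= 2·143 + 5.3 + 10/2.8
= 286 + 5.30 + 3.57
= 294.87 mOsm/kg ≈ 294.9 mOsm/kg
Osmolar gap = measured − calculated = 314 − 294.9 = 19.1 mOsm/kg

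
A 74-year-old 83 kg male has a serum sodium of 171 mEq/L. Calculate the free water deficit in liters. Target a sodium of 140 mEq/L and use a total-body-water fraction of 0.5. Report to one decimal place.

TBW = 0.5 · 83 = 41.5 L
Free water deficit = TBW · (Na/140 − 1)
= 41.5 · (171/140 − 1)
= 41.5 · 0.2214
= 9.19 L

9.2 L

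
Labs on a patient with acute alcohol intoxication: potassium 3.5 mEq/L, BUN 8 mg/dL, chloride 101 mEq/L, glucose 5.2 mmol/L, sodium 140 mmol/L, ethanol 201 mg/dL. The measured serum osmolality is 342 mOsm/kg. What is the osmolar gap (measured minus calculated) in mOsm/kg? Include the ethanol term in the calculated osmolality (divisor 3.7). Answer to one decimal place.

Calculated osmolality = 2·Na + glucose + BUN/2.8 + ethanol/3.7
= 2·140 + 5.2 + 8/2.8 + 201/3.7
= 280 + 5.20 + 2.86 + 54.32
= 342.38 mOsm/kg ≈ 342.4 mOsm/kg
Osmolar gap = measured − calculated = 342 − 342.4 = -0.4 mOsm/kg

-0.4 mOsm/kg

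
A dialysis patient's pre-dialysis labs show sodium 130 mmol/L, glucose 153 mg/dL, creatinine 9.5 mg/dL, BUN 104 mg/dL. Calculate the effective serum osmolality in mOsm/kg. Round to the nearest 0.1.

Effective osmolality excludes urea (freely permeant across cell membranes):
2·Na + glucose/18
= 2·130 + 153/18
= 260 + 8.5
= 268.5 mOsm/kg

268.5 mOsm/kg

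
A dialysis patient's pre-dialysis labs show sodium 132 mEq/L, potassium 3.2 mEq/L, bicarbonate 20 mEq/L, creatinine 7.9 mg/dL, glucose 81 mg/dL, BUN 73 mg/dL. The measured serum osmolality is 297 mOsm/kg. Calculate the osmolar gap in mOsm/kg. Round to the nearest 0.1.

Calculated osmolality = 2·Na + glucose/18 + BUN/2.8
= 2·132 + 81/18 + 73/2.8
= 264 + 4.50 + 26.07
= 294.57 mOsm/kg ≈ 294.6 mOsm/kg
Osmolar gap = measured − calculated = 297 − 294.6 = 2.4 mOsm/kg

2.4 mOsm/kg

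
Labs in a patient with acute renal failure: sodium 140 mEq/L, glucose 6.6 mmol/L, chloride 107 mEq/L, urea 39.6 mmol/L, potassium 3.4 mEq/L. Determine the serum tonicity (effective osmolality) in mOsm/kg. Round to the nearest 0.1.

286.6 mOsm/kg

Effective osmolality excludes urea (freely permeant across cell membranes):
2·Na + glucose
= 2·140 + 6.6
= 280 + 6.6
= 286.6 mOsm/kg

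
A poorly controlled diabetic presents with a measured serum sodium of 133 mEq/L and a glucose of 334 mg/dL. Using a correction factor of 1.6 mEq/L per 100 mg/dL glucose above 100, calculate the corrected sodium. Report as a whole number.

137 mEq/L

Corrected Na = measured Na + 1.6 · (glucose − 100)/100
= 133 + 1.6 · (334 − 100)/100
= 133 + 3.7
= 136.7 mEq/L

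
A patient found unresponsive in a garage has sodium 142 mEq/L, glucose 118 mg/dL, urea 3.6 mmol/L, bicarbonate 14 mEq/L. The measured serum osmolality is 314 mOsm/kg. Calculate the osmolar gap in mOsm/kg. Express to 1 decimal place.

19.8 mOsm/kg

Calculated osmolality = 2·Na + glucose/18 + urea
= 2·142 + 118/18 + 3.6
= 284 + 6.56 + 3.60
= 294.16 mOsm/kg ≈ 294.2 mOsm/kg
Osmolar gap = measured − calculated = 314 − 294.2 = 19.8 mOsm/kg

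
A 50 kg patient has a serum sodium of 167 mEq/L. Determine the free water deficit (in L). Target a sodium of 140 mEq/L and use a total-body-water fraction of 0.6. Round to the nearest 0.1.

5.8 L

TBW = 0.6 · 50 = 30 L
Free water deficit = TBW · (Na/140 − 1)
= 30 · (167/140 − 1)
= 30 · 0.1929
= 5.79 L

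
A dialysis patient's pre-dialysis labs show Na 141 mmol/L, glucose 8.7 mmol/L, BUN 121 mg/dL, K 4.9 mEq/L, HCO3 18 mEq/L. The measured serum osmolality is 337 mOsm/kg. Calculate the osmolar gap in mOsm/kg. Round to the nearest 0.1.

Calculated osmolality = 2·Na + glucose + BUN/2.8
= 2·141 + 8.7 + 121/2.8
= 282 + 8.70 + 43.21
= 333.91 mOsm/kg ≈ 333.9 mOsm/kg
Osmolar gap = measured − calculated = 337 − 333.9 = 3.1 mOsm/kg

3.1 mOsm/kg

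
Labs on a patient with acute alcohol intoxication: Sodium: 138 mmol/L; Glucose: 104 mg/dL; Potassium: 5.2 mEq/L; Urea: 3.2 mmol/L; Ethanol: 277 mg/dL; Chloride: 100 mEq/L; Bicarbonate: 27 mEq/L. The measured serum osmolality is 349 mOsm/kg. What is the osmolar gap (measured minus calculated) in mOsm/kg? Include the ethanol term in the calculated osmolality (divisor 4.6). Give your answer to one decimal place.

3.8 mOsm/kg

Calculated osmolality = 2·Na + glucose/18 + urea + ethanol/4.6
= 2·138 + 104/18 + 3.2 + 277/4.6
= 276 + 5.78 + 3.20 + 60.22
= 345.2 mOsm/kg ≈ 345.2 mOsm/kg
Osmolar gap = measured − calculated = 349 − 345.2 = 3.8 mOsm/kg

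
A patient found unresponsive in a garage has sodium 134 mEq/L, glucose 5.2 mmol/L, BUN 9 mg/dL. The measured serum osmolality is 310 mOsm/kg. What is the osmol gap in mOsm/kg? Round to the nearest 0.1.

Calculated osmolality = 2·Na + glucose + BUN/2.8
= 2·134 + 5.2 + 9/2.8
= 268 + 5.20 + 3.21
= 276.41 mOsm/kg ≈ 276.4 mOsm/kg
Osmolar gap = measured − calculated = 310 − 276.4 = 33.6 mOsm/kg

33.6 mOsm/kg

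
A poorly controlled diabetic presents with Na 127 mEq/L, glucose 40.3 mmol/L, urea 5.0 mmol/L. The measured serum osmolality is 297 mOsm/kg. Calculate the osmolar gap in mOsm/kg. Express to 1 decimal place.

Calculated osmolality = 2·Na + glucose + urea
= 2·127 + 40.3 + 5
= 254 + 40.30 + 5
= 299.3 mOsm/kg ≈ 299.3 mOsm/kg
Osmolar gap = measured − calculated = 297 − 299.3 = -2.3 mOsm/kg

-2.3 mOsm/kg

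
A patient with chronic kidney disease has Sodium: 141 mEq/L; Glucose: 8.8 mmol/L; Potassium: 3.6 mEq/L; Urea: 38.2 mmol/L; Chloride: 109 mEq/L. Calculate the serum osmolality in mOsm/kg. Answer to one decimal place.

Calculated osmolality = 2·Na + glucose + urea
= 2·141 + 8.8 + 38.2
= 282 + 8.80 + 38.20
= 329 mOsm/kg

329.0 mOsm/kg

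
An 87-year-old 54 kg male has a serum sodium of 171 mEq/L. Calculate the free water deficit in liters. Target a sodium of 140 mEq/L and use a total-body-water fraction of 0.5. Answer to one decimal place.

6.0 L

TBW = 0.5 · 54 = 27 L
Free water deficit = TBW · (Na/140 − 1)
= 27 · (171/140 − 1)
= 27 · 0.2214
= 5.98 L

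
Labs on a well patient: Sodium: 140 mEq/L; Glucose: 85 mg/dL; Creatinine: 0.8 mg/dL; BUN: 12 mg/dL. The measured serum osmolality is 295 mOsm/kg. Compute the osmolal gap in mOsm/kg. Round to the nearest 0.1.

Calculated osmolality = 2·Na + glucose/18 + BUN/2.8
= 2·140 + 85/18 + 12/2.8
= 280 + 4.72 + 4.29
= 289.01 mOsm/kg ≈ 289.0 mOsm/kg
Osmolar gap = measured − calculated = 295 − 289.0 = 6.0 mOsm/kg

6.0 mOsm/kg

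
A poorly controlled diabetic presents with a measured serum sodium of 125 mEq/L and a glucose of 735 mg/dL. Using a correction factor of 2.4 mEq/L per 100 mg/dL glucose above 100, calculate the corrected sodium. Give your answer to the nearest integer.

Corrected Na = measured Na + 2.4 · (glucose − 100)/100
= 125 + 2.4 · (735 − 100)/100
= 125 + 15.2
= 140.2 mEq/L

140 mEq/L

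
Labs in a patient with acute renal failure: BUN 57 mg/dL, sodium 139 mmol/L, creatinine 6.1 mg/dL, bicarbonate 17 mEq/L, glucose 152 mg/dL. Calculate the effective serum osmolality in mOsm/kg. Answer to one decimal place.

Effective osmolality excludes urea (freely permeant across cell membranes):
2·Na + glucose/18
= 2·139 + 152/18
= 278 + 8.44
= 286.44 mOsm/kg

286.4 mOsm/kg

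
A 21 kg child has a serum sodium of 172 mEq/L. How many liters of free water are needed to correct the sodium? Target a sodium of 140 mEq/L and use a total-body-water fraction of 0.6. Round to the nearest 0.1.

2.9 L

TBW = 0.6 · 21 = 12.6 L
Free water deficit = TBW · (Na/140 − 1)
= 12.6 · (172/140 − 1)
= 12.6 · 0.2286
= 2.88 L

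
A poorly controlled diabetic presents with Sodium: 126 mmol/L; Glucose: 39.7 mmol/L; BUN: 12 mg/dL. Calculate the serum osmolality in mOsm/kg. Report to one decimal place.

Calculated osmolality = 2·Na + glucose + BUN/2.8
= 2·126 + 39.7 + 12/2.8
= 252 + 39.70 + 4.29
= 295.99 mOsm/kg

296.0 mOsm/kg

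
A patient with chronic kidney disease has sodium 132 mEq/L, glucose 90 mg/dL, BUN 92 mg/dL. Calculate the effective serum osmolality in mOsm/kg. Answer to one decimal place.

269.0 mOsm/kg

Effective osmolality excludes urea (freely permeant across cell membranes):
2·Na + glucose/18
= 2·132 + 90/18
= 264 + 5
= 269 mOsm/kg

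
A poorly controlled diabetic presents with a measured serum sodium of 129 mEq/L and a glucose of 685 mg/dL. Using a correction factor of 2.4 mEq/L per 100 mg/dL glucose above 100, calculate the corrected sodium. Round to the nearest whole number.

Corrected Na = measured Na + 2.4 · (glucose − 100)/100
= 129 + 2.4 · (685 − 100)/100
= 129 + 14
= 143 mEq/L

143 mEq/L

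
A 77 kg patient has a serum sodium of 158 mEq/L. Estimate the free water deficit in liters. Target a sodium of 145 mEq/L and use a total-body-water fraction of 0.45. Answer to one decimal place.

3.1 L

TBW = 0.45 · 77 = 34.65 L
Free water deficit = TBW · (Na/145 − 1)
= 34.65 · (158/145 − 1)
= 34.65 · 0.0897
= 3.11 L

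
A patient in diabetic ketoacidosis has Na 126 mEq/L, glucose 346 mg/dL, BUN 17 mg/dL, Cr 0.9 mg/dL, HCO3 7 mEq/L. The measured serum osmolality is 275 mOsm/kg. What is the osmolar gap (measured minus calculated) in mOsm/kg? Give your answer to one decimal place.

Calculated osmolality = 2·Na + glucose/18 + BUN/2.8
= 2·126 + 346/18 + 17/2.8
= 252 + 19.22 + 6.07
= 277.29 mOsm/kg ≈ 277.3 mOsm/kg
Osmolar gap = measured − calculated = 275 − 277.3 = -2.3 mOsm/kg

-2.3 mOsm/kg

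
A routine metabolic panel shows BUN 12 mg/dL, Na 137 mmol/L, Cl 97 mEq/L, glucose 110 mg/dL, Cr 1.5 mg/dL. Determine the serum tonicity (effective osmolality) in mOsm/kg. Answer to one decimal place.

280.1 mOsm/kg

Effective osmolality excludes urea (freely permeant across cell membranes):
2·Na + glucose/18
= 2·137 + 110/18
= 274 + 6.11
= 280.11 mOsm/kg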